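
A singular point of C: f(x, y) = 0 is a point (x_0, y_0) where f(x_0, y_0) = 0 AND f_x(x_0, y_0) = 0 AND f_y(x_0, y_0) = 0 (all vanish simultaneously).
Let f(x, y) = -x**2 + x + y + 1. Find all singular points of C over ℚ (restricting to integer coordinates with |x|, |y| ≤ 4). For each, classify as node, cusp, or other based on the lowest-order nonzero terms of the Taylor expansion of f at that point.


No singular points in the scanned grid; C is smooth there.

Compute partial derivatives:
  f_x = 1 - 2*x.
  f_y = 1.
f_y = 1 is a nonzero constant, so f_y never vanishes: no point (x, y) can satisfy f = f_x = f_y = 0. In particular no (x, y) ∈ {−4, ..., 4}² is singular; the curve is smooth.


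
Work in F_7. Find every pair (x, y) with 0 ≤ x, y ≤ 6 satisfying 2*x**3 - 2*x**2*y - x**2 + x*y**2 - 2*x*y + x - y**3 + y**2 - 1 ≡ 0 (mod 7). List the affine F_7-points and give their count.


Affine F_7-points: {(0, 4), (1, 2), (2, 2), (3, 2), (3, 4), (3, 5), (4, 6), (5, 4)}; count = 8.

For each of the 49 pairs (x, y) ∈ F_7², evaluate f(x, y) mod 7. Record the zeros.
  x = 0: [0↦6, 1↦6, 2↦2, 3↦2, 4↦0, 5↦4, 6↦1]  zeros at y ∈ {4}
  x = 1: [0↦1, 1↦5, 2↦0, 3↦1, 4↦2, 5↦4, 6↦1]  zeros at y ∈ {2}
  x = 2: [0↦6, 1↦3, 2↦0, 3↦5, 4↦5, 5↦1, 6↦1]  zeros at y ∈ {2}
  x = 3: [0↦5, 1↦5, 2↦0, 3↦5, 4↦0, 5↦0, 6↦6]  zeros at y ∈ {2, 4, 5}
  x = 4: [0↦3, 1↦2, 2↦5, 3↦6, 4↦6, 5↦6, 6↦0]  zeros at y ∈ {6}
  x = 5: [0↦5, 1↦6, 2↦6, 3↦6, 4↦0, 5↦3, 6↦2]  zeros at y ∈ {4}
  x = 6: [0↦2, 1↦1, 2↦1, 3↦3, 4↦1, 5↦3, 6↦3]  zeros at y ∈ ∅
Collecting zeros: affine points = {(0, 4), (1, 2), (2, 2), (3, 2), (3, 4), (3, 5), (4, 6), (5, 4)}.
Total count |C(F_7)_aff| = 8.


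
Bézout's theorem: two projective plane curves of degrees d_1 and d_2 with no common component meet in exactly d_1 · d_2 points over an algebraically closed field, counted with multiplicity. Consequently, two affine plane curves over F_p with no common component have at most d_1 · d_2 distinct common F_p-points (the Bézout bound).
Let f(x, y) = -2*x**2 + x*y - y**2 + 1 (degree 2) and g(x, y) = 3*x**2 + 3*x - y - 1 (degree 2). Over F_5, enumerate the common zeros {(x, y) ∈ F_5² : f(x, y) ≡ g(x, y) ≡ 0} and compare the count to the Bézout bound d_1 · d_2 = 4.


Common zeros: {(0, 4)}; count = 1; Bézout bound = 4.

deg(f) = 2, deg(g) = 2, so Bézout bound = 4.
Scan x ∈ F_5. For each x, list the y ∈ F_5 with f(x, y) ≡ 0 and those with g(x, y) ≡ 0 (mod 5); the common zeros in that column are the intersection.
  x = 0: f ≡ 0 at y ∈ {1, 4}; g ≡ 0 at y ∈ {4}; common: {4}.
  x = 1: f ≡ 0 at y ∈ ∅; g ≡ 0 at y ∈ {0}; common: ∅.
  x = 2: f ≡ 0 at y ∈ {3, 4}; g ≡ 0 at y ∈ {2}; common: ∅.
  x = 3: f ≡ 0 at y ∈ {1, 2}; g ≡ 0 at y ∈ {0}; common: ∅.
  x = 4: f ≡ 0 at y ∈ ∅; g ≡ 0 at y ∈ {4}; common: ∅.
Collecting: common zeros = {(0, 4)}, so the count is 1.
Comparison with the Bézout bound: 1 ≤ 4 = deg(f)·deg(g), as expected for curves with no common component (the affine F_5-count falls short of the bound because intersections may lie at infinity, over extension fields, or carry multiplicity).


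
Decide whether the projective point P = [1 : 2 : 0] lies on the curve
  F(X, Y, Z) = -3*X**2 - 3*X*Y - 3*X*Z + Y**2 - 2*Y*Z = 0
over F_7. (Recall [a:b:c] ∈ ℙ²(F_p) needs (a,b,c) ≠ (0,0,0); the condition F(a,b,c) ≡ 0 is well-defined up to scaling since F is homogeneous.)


F(1,2,0) ≡ 2 (mod 7); P is NOT on the curve.

Evaluate F(1, 2, 0) term-by-term (mod 7).
  -3*X**2 ↦ -3·1·1·1 = -3
  -3*X*Y ↦ -3·1·2·1 = -6
  -3*X*Z ↦ -3·1·1·0 = 0
  Y**2 ↦ 1·1·4·1 = 4
  -2*Y*Z ↦ -2·1·2·0 = 0
Sum: F(1, 2, 0) = (-3) + (-6) + (0) + (4) + (0) = -5.
Reducing mod 7: -5 ≡ 2 (mod 7).
Since F(a, b, c) ≡ 2 ≠ 0 (mod 7), P does NOT lie on the curve.


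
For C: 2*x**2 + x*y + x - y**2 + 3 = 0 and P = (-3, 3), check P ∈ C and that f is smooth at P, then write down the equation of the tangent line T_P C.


Tangent line at P: -8*x - 9*y + 3 = 0.

Step 1: f(-3, 3) = 0, so P lies on C.
Step 2: partial derivatives
  f_x(x, y) = 4*x + y + 1, f_y(x, y) = x - 2*y.
  f_x(P) = -8, f_y(P) = -9 (gradient nonzero, so P is smooth).
Step 3: tangent line at P: -8·(x − -3) + -9·(y − 3) = 0.
Expanding: -8*x - 9*y + 3 = 0.


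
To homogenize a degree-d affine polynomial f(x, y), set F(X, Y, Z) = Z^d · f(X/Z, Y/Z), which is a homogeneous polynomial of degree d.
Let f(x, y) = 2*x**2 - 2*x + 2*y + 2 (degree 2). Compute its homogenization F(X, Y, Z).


F(X, Y, Z) = 2*X**2 - 2*X*Z + 2*Y*Z + 2*Z**2

deg(f) = 2.
Substitute x = X/Z, y = Y/Z into f, then multiply by Z^2.
  monomial 2·x^2·y^0 ↦ 2·X^2·Y^0·Z^0.
  monomial -2·x^1·y^0 ↦ -2·X^1·Y^0·Z^1.
  monomial 2·x^0·y^1 ↦ 2·X^0·Y^1·Z^1.
  monomial 2·x^0·y^0 ↦ 2·X^0·Y^0·Z^2.
Collecting: F(X, Y, Z) = 2*X**2 - 2*X*Z + 2*Y*Z + 2*Z**2.


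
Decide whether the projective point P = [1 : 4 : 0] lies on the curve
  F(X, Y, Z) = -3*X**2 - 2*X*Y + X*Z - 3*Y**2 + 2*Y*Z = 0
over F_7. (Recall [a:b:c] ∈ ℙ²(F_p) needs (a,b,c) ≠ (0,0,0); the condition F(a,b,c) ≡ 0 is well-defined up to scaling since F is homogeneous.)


F(1,4,0) ≡ 4 (mod 7); P is NOT on the curve.

Evaluate F(1, 4, 0) term-by-term (mod 7).
  -3*X**2 ↦ -3·1·1·1 = -3
  -2*X*Y ↦ -2·1·4·1 = -8
  X*Z ↦ 1·1·1·0 = 0
  -3*Y**2 ↦ -3·1·16·1 = -48
  2*Y*Z ↦ 2·1·4·0 = 0
Sum: F(1, 4, 0) = (-3) + (-8) + (0) + (-48) + (0) = -59.
Reducing mod 7: -59 ≡ 4 (mod 7).
Since F(a, b, c) ≡ 4 ≠ 0 (mod 7), P does NOT lie on the curve.


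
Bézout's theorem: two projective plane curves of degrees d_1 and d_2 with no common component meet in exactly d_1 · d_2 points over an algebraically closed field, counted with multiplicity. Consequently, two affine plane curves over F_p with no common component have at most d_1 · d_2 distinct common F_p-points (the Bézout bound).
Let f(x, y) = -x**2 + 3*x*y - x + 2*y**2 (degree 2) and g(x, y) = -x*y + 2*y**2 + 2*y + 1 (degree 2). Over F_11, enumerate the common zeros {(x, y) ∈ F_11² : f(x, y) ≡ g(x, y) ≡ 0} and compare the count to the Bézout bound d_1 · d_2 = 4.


Common zeros: {(3, 9), (5, 6)}; count = 2; Bézout bound = 4.

deg(f) = 2, deg(g) = 2, so Bézout bound = 4.
Scan x ∈ F_11. For each x, list the y ∈ F_11 with f(x, y) ≡ 0 and those with g(x, y) ≡ 0 (mod 11); the common zeros in that column are the intersection.
  x = 0: f ≡ 0 at y ∈ {0}; g ≡ 0 at y ∈ ∅; common: ∅.
  x = 1: f ≡ 0 at y ∈ {6, 9}; g ≡ 0 at y ∈ {2, 3}; common: ∅.
  x = 2: f ≡ 0 at y ∈ ∅; g ≡ 0 at y ∈ {4, 7}; common: ∅.
  x = 3: f ≡ 0 at y ∈ {3, 9}; g ≡ 0 at y ∈ {8, 9}; common: {9}.
  x = 4: f ≡ 0 at y ∈ ∅; g ≡ 0 at y ∈ ∅; common: ∅.
  x = 5: f ≡ 0 at y ∈ {3, 6}; g ≡ 0 at y ∈ {1, 6}; common: {6}.
  x = 6: f ≡ 0 at y ∈ {1}; g ≡ 0 at y ∈ ∅; common: ∅.
  x = 7: f ≡ 0 at y ∈ {1, 5}; g ≡ 0 at y ∈ ∅; common: ∅.
  x = 8: f ≡ 0 at y ∈ ∅; g ≡ 0 at y ∈ ∅; common: ∅.
  x = 9: f ≡ 0 at y ∈ ∅; g ≡ 0 at y ∈ ∅; common: ∅.
  x = 10: f ≡ 0 at y ∈ {0, 7}; g ≡ 0 at y ∈ {5, 10}; common: ∅.
Collecting: common zeros = {(3, 9), (5, 6)}, so the count is 2.
Comparison with the Bézout bound: 2 ≤ 4 = deg(f)·deg(g), as expected for curves with no common component (the affine F_11-count falls short of the bound because intersections may lie at infinity, over extension fields, or carry multiplicity).


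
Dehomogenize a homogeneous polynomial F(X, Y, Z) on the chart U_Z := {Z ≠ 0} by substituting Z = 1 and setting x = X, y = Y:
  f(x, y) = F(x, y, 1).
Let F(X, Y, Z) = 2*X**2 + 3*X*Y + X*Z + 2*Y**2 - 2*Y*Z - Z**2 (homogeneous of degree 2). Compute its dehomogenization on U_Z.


f(x, y) = 2*x**2 + 3*x*y + x + 2*y**2 - 2*y - 1

On U_Z we set Z = 1. Each monomial c·X^i·Y^j·Z^k in F becomes c·x^i·y^j·1^k = c·x^i·y^j.
Substituting Z = 1: F(X, Y, 1) = 2*x**2 + 3*x*y + x + 2*y**2 - 2*y - 1.
Note: deg(f) ≤ deg(F) = 2; strict inequality happens when F is divisible by Z (lost terms).


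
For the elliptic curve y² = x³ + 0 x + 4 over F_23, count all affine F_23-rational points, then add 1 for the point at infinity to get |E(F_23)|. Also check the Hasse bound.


Affine points = {(0, 2), (0, 21), (2, 9), (2, 14), (3, 10), (3, 13), (6, 6), (6, 17), (7, 5), (7, 18), (11, 1), (11, 22), (13, 4), (13, 19), (16, 11), (16, 12), (17, 8), (17, 15), (19, 3), (19, 20), (20, 0), (22, 7), (22, 16)}; affine count = 23; |E(F_23)| = 24.

Discriminant check: Δ ∝ 4a³ + 27b² = 4·0³ + 27·4² = 4·0 + 27·16 ≡ 18 (mod 23). Nonzero ⇒ E is nonsingular.
For each x ∈ F_23, compute rhs = x³ + 0·x + 4 mod 23, then count y ∈ F_23 with y² ≡ rhs.
  x = 0: rhs = 4, matching y values: 2, 21 (2 points).
  x = 1: rhs = 5, matching y values: none (0 points).
  x = 2: rhs = 12, matching y values: 9, 14 (2 points).
  x = 3: rhs = 8, matching y values: 10, 13 (2 points).
  x = 4: rhs = 22, matching y values: none (0 points).
  x = 5: rhs = 14, matching y values: none (0 points).
  x = 6: rhs = 13, matching y values: 6, 17 (2 points).
  x = 7: rhs = 2, matching y values: 5, 18 (2 points).
  x = 8: rhs = 10, matching y values: none (0 points).
  x = 9: rhs = 20, matching y values: none (0 points).
  x = 10: rhs = 15, matching y values: none (0 points).
  x = 11: rhs = 1, matching y values: 1, 22 (2 points).
  x = 12: rhs = 7, matching y values: none (0 points).
  x = 13: rhs = 16, matching y values: 4, 19 (2 points).
  x = 14: rhs = 11, matching y values: none (0 points).
  x = 15: rhs = 21, matching y values: none (0 points).
  x = 16: rhs = 6, matching y values: 11, 12 (2 points).
  x = 17: rhs = 18, matching y values: 8, 15 (2 points).
  x = 18: rhs = 17, matching y values: none (0 points).
  x = 19: rhs = 9, matching y values: 3, 20 (2 points).
  x = 20: rhs = 0, matching y values: 0 (1 points).
  x = 21: rhs = 19, matching y values: none (0 points).
  x = 22: rhs = 3, matching y values: 7, 16 (2 points).
Total affine count: 23.
Full point count |E(F_23)| = 23 + 1 = 24.
Hasse bound: |24 − (23+1)| = |0| = 0 ≤ 2√23 ≈ 9.5917 ✓.


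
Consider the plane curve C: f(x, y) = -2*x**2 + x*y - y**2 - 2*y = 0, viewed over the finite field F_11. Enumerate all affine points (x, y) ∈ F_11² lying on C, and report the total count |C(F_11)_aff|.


Affine F_11-points: {(0, 0), (0, 9), (1, 4), (1, 6), (2, 5), (2, 6), (6, 5), (6, 10), (10, 9), (10, 10)}; count = 10.

For each of the 121 pairs (x, y) ∈ F_11², evaluate f(x, y) mod 11. Record the zeros.
  x = 0: [0↦0, 1↦8, 2↦3, 3↦7, 4↦9, 5↦9, 6↦7, 7↦3, 8↦8, 9↦0, 10↦1]  zeros at y ∈ {0, 9}
  x = 1: [0↦9, 1↦7, 2↦3, 3↦8, 4↦0, 5↦1, 6↦0, 7↦8, 8↦3, 9↦7, 10↦9]  zeros at y ∈ {4, 6}
  x = 2: [0↦3, 1↦2, 2↦10, 3↦5, 4↦9, 5↦0, 6↦0, 7↦9, 8↦5, 9↦10, 10↦2]  zeros at y ∈ {5, 6}
  x = 3: [0↦4, 1↦4, 2↦2, 3↦9, 4↦3, 5↦6, 6↦7, 7↦6, 8↦3, 9↦9, 10↦2]  zeros at y ∈ ∅
  x = 4: [0↦1, 1↦2, 2↦1, 3↦9, 4↦4, 5↦8, 6↦10, 7↦10, 8↦8, 9↦4, 10↦9]  zeros at y ∈ ∅
  x = 5: [0↦5, 1↦7, 2↦7, 3↦5, 4↦1, 5↦6, 6↦9, 7↦10, 8↦9, 9↦6, 10↦1]  zeros at y ∈ ∅
  x = 6: [0↦5, 1↦8, 2↦9, 3↦8, 4↦5, 5↦0, 6↦4, 7↦6, 8↦6, 9↦4, 10↦0]  zeros at y ∈ {5, 10}
  x = 7: [0↦1, 1↦5, 2↦7, 3↦7, 4↦5, 5↦1, 6↦6, 7↦9, 8↦10, 9↦9, 10↦6]  zeros at y ∈ ∅
  x = 8: [0↦4, 1↦9, 2↦1, 3↦2, 4↦1, 5↦9, 6↦4, 7↦8, 8↦10, 9↦10, 10↦8]  zeros at y ∈ ∅
  x = 9: [0↦3, 1↦9, 2↦2, 3↦4, 4↦4, 5↦2, 6↦9, 7↦3, 8↦6, 9↦7, 10↦6]  zeros at y ∈ ∅
  x = 10: [0↦9, 1↦5, 2↦10, 3↦2, 4↦3, 5↦2, 6↦10, 7↦5, 8↦9, 9↦0, 10↦0]  zeros at y ∈ {9, 10}
Collecting zeros: affine points = {(0, 0), (0, 9), (1, 4), (1, 6), (2, 5), (2, 6), (6, 5), (6, 10), (10, 9), (10, 10)}.
Total count |C(F_11)_aff| = 10.


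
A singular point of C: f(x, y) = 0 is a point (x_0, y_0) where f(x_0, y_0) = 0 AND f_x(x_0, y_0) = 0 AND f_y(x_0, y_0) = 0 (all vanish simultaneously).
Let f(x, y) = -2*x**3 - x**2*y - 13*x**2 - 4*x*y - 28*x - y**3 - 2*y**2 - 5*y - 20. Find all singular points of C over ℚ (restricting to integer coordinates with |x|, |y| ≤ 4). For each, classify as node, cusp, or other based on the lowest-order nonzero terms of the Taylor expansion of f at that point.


Singular points: {(-2, -1)}; classification: cusp.

Compute partial derivatives:
  f_x = -6*x**2 - 2*x*y - 26*x - 4*y - 28.
  f_y = -x**2 - 4*x - 3*y**2 - 4*y - 5.
Scan x_0 ∈ {−4, ..., 4}. For each x_0, f_y(x_0, y) is a polynomial in y; find its integer roots y ∈ {−4, ..., 4}, then test f_x and f at those candidates.
  x = -4: f_y(-4, y) = -3*y**2 - 4*y - 5; no integer root y with |y| ≤ 4.
  x = -3: f_y(-3, y) = -3*y**2 - 4*y - 2; no integer root y with |y| ≤ 4.
  x = -2: f_y(-2, y) = -3*y**2 - 4*y - 1; vanishes at y ∈ {-1}. (-2, -1): f_x = 0, f = 0 — SINGULAR.
  x = -1: f_y(-1, y) = -3*y**2 - 4*y - 2; no integer root y with |y| ≤ 4.
  x = 0: f_y(0, y) = -3*y**2 - 4*y - 5; no integer root y with |y| ≤ 4.
  x = 1: f_y(1, y) = -3*y**2 - 4*y - 10; no integer root y with |y| ≤ 4.
  x = 2: f_y(2, y) = -3*y**2 - 4*y - 17; no integer root y with |y| ≤ 4.
  x = 3: f_y(3, y) = -3*y**2 - 4*y - 26; no integer root y with |y| ≤ 4.
  x = 4: f_y(4, y) = -3*y**2 - 4*y - 37; no integer root y with |y| ≤ 4.
Only singular point on the grid: (-2, -1).
Classify: substitute x = -2 + u, y = -1 + v and expand: f = -2*u**3 - u**2*v - v**3 + v**2.
No constant or linear terms (consistent with a singular point). Quadratic part: v**2. Cubic part: -2*u**3 - u**2*v - v**3.
The quadratic part v**2 is a perfect square, so there is a single (double) tangent line v = 0, i.e. y = -1. Restricting the cubic part to that line (v = 0) leaves -2*u**3 ≠ 0, so f is not divisible by v and the branch is v² ≈ 2*u**3 to lowest order — this is a cusp.
Classification: cusp.


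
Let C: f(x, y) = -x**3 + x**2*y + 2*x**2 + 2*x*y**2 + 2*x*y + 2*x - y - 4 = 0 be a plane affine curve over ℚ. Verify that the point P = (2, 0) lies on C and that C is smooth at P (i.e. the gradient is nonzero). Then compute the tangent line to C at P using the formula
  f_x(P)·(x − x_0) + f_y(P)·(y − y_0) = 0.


Tangent line at P: -2*x + 7*y + 4 = 0.

Step 1: f(2, 0) = 0, so P lies on C.
Step 2: partial derivatives
  f_x(x, y) = -3*x**2 + 2*x*y + 4*x + 2*y**2 + 2*y + 2, f_y(x, y) = x**2 + 4*x*y + 2*x - 1.
  f_x(P) = -2, f_y(P) = 7 (gradient nonzero, so P is smooth).
Step 3: tangent line at P: -2·(x − 2) + 7·(y − 0) = 0.
Expanding: -2*x + 7*y + 4 = 0.


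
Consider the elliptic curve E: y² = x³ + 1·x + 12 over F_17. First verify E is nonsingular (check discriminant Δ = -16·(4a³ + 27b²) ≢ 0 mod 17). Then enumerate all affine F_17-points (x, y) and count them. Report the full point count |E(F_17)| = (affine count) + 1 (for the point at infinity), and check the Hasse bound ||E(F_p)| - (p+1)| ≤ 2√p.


Affine points = {(3, 5), (3, 12), (6, 8), (6, 9), (9, 6), (9, 11), (10, 6), (10, 11), (12, 1), (12, 16), (14, 4), (14, 13), (15, 6), (15, 11)}; affine count = 14; |E(F_17)| = 15.

Discriminant check: Δ ∝ 4a³ + 27b² = 4·1³ + 27·12² = 4·1 + 27·144 ≡ 16 (mod 17). Nonzero ⇒ E is nonsingular.
For each x ∈ F_17, compute rhs = x³ + 1·x + 12 mod 17, then count y ∈ F_17 with y² ≡ rhs.
  x = 0: rhs = 12, matching y values: none (0 points).
  x = 1: rhs = 14, matching y values: none (0 points).
  x = 2: rhs = 5, matching y values: none (0 points).
  x = 3: rhs = 8, matching y values: 5, 12 (2 points).
  x = 4: rhs = 12, matching y values: none (0 points).
  x = 5: rhs = 6, matching y values: none (0 points).
  x = 6: rhs = 13, matching y values: 8, 9 (2 points).
  x = 7: rhs = 5, matching y values: none (0 points).
  x = 8: rhs = 5, matching y values: none (0 points).
  x = 9: rhs = 2, matching y values: 6, 11 (2 points).
  x = 10: rhs = 2, matching y values: 6, 11 (2 points).
  x = 11: rhs = 11, matching y values: none (0 points).
  x = 12: rhs = 1, matching y values: 1, 16 (2 points).
  x = 13: rhs = 12, matching y values: none (0 points).
  x = 14: rhs = 16, matching y values: 4, 13 (2 points).
  x = 15: rhs = 2, matching y values: 6, 11 (2 points).
  x = 16: rhs = 10, matching y values: none (0 points).
Total affine count: 14.
Full point count |E(F_17)| = 14 + 1 = 15.
Hasse bound: |15 − (17+1)| = |-3| = 3 ≤ 2√17 ≈ 8.2462 ✓.


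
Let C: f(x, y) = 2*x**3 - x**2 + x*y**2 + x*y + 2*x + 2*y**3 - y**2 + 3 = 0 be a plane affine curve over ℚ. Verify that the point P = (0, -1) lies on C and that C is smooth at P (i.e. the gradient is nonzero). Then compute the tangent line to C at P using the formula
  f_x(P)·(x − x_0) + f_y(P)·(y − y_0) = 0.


Tangent line at P: 2*x + 8*y + 8 = 0.

Step 1: f(0, -1) = 0, so P lies on C.
Step 2: partial derivatives
  f_x(x, y) = 6*x**2 - 2*x + y**2 + y + 2, f_y(x, y) = 2*x*y + x + 6*y**2 - 2*y.
  f_x(P) = 2, f_y(P) = 8 (gradient nonzero, so P is smooth).
Step 3: tangent line at P: 2·(x − 0) + 8·(y − -1) = 0.
Expanding: 2*x + 8*y + 8 = 0.


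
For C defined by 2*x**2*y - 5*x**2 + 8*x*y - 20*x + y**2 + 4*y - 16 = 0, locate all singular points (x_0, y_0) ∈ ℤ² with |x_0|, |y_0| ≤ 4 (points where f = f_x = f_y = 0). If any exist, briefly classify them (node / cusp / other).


Singular points: {(-2, 2)}; classification: node.

Compute partial derivatives:
  f_x = 4*x*y - 10*x + 8*y - 20.
  f_y = 2*x**2 + 8*x + 2*y + 4.
Scan x_0 ∈ {−4, ..., 4}. For each x_0, f_y(x_0, y) is a polynomial in y; find its integer roots y ∈ {−4, ..., 4}, then test f_x and f at those candidates.
  x = -4: f_y(-4, y) = 2*y + 4; vanishes at y ∈ {-2}. (-4, -2): f_x = 36 ≠ 0.
  x = -3: f_y(-3, y) = 2*y - 2; vanishes at y ∈ {1}. (-3, 1): f_x = 6 ≠ 0.
  x = -2: f_y(-2, y) = 2*y - 4; vanishes at y ∈ {2}. (-2, 2): f_x = 0, f = 0 — SINGULAR.
  x = -1: f_y(-1, y) = 2*y - 2; vanishes at y ∈ {1}. (-1, 1): f_x = -6 ≠ 0.
  x = 0: f_y(0, y) = 2*y + 4; vanishes at y ∈ {-2}. (0, -2): f_x = -36 ≠ 0.
  x = 1: f_y(1, y) = 2*y + 14; no integer root y with |y| ≤ 4.
  x = 2: f_y(2, y) = 2*y + 28; no integer root y with |y| ≤ 4.
  x = 3: f_y(3, y) = 2*y + 46; no integer root y with |y| ≤ 4.
  x = 4: f_y(4, y) = 2*y + 68; no integer root y with |y| ≤ 4.
Only singular point on the grid: (-2, 2).
Classify: substitute x = -2 + u, y = 2 + v and expand: f = 2*u**2*v - u**2 + v**2.
No constant or linear terms (consistent with a singular point). Quadratic part: -u**2 + v**2. Cubic part: 2*u**2*v.
The quadratic part v**2 - u**2 = (v − u)(v + u) splits into two distinct linear factors, so there are two distinct tangent lines y − 2 = ±(x − -2) — this is a node (ordinary double point).
Classification: node.


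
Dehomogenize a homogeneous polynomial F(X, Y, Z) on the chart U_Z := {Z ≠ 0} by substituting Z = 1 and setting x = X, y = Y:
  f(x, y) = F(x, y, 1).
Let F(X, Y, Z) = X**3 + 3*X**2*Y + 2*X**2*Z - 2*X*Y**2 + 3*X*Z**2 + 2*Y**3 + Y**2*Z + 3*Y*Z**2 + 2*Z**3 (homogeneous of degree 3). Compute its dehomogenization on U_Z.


f(x, y) = x**3 + 3*x**2*y + 2*x**2 - 2*x*y**2 + 3*x + 2*y**3 + y**2 + 3*y + 2

On U_Z we set Z = 1. Each monomial c·X^i·Y^j·Z^k in F becomes c·x^i·y^j·1^k = c·x^i·y^j.
Substituting Z = 1: F(X, Y, 1) = x**3 + 3*x**2*y + 2*x**2 - 2*x*y**2 + 3*x + 2*y**3 + y**2 + 3*y + 2.
Note: deg(f) ≤ deg(F) = 3; strict inequality happens when F is divisible by Z (lost terms).


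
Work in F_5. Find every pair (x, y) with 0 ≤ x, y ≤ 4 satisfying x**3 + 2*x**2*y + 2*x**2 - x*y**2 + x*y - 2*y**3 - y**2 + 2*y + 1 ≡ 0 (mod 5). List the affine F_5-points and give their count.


Affine F_5-points: {(0, 1), (0, 2), (0, 4), (1, 1), (1, 2), (3, 2), (3, 3)}; count = 7.

For each of the 25 pairs (x, y) ∈ F_5², evaluate f(x, y) mod 5. Record the zeros.
  x = 0: [0↦1, 1↦0, 2↦0, 3↦4, 4↦0]  zeros at y ∈ {1, 2, 4}
  x = 1: [0↦4, 1↦0, 2↦0, 3↦2, 4↦4]  zeros at y ∈ {1, 2}
  x = 2: [0↦2, 1↦4, 2↦3, 3↦2, 4↦4]  zeros at y ∈ ∅
  x = 3: [0↦1, 1↦3, 2↦0, 3↦0, 4↦1]  zeros at y ∈ {2, 3}
  x = 4: [0↦2, 1↦3, 2↦2, 3↦2, 4↦1]  zeros at y ∈ ∅
Collecting zeros: affine points = {(0, 1), (0, 2), (0, 4), (1, 1), (1, 2), (3, 2), (3, 3)}.
Total count |C(F_5)_aff| = 7.


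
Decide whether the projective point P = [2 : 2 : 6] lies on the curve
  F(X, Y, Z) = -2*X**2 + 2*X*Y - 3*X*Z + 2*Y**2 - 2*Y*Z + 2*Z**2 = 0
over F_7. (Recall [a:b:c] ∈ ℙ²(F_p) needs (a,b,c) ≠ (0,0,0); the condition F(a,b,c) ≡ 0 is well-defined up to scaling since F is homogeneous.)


F(2,2,6) ≡ 6 (mod 7); P is NOT on the curve.

Evaluate F(2, 2, 6) term-by-term (mod 7).
  -2*X**2 ↦ -2·4·1·1 = -8
  2*X*Y ↦ 2·2·2·1 = 8
  -3*X*Z ↦ -3·2·1·6 = -36
  2*Y**2 ↦ 2·1·4·1 = 8
  -2*Y*Z ↦ -2·1·2·6 = -24
  2*Z**2 ↦ 2·1·1·36 = 72
Sum: F(2, 2, 6) = (-8) + (8) + (-36) + (8) + (-24) + (72) = 20.
Reducing mod 7: 20 ≡ 6 (mod 7).
Since F(a, b, c) ≡ 6 ≠ 0 (mod 7), P does NOT lie on the curve.


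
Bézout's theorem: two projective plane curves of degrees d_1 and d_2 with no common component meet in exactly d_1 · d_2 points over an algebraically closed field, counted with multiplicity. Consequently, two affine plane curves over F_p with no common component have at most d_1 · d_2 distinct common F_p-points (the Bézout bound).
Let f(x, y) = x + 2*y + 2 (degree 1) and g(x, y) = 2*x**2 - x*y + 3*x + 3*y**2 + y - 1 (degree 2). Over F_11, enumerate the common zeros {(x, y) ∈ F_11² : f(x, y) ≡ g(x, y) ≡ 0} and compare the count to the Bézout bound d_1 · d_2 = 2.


Common zeros: ∅; count = 0; Bézout bound = 2.

deg(f) = 1, deg(g) = 2, so Bézout bound = 2.
Scan x ∈ F_11. For each x, list the y ∈ F_11 with f(x, y) ≡ 0 and those with g(x, y) ≡ 0 (mod 11); the common zeros in that column are the intersection.
  x = 0: f ≡ 0 at y ∈ {10}; g ≡ 0 at y ∈ ∅; common: ∅.
  x = 1: f ≡ 0 at y ∈ {4}; g ≡ 0 at y ∈ ∅; common: ∅.
  x = 2: f ≡ 0 at y ∈ {9}; g ≡ 0 at y ∈ ∅; common: ∅.
  x = 3: f ≡ 0 at y ∈ {3}; g ≡ 0 at y ∈ {4}; common: ∅.
  x = 4: f ≡ 0 at y ∈ {8}; g ≡ 0 at y ∈ ∅; common: ∅.
  x = 5: f ≡ 0 at y ∈ {2}; g ≡ 0 at y ∈ ∅; common: ∅.
  x = 6: f ≡ 0 at y ∈ {7}; g ≡ 0 at y ∈ ∅; common: ∅.
  x = 7: f ≡ 0 at y ∈ {1}; g ≡ 0 at y ∈ ∅; common: ∅.
  x = 8: f ≡ 0 at y ∈ {6}; g ≡ 0 at y ∈ ∅; common: ∅.
  x = 9: f ≡ 0 at y ∈ {0}; g ≡ 0 at y ∈ ∅; common: ∅.
  x = 10: f ≡ 0 at y ∈ {5}; g ≡ 0 at y ∈ ∅; common: ∅.
Collecting: common zeros = ∅, so the count is 0.
Comparison with the Bézout bound: 0 ≤ 2 = deg(f)·deg(g), as expected for curves with no common component (the affine F_11-count falls short of the bound because intersections may lie at infinity, over extension fields, or carry multiplicity).


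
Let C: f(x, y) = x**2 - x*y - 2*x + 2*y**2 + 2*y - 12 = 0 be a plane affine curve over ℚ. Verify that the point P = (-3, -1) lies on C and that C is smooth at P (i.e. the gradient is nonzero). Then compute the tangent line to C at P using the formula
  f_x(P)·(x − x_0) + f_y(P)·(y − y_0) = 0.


Tangent line at P: -7*x + y - 20 = 0.

Step 1: f(-3, -1) = 0, so P lies on C.
Step 2: partial derivatives
  f_x(x, y) = 2*x - y - 2, f_y(x, y) = -x + 4*y + 2.
  f_x(P) = -7, f_y(P) = 1 (gradient nonzero, so P is smooth).
Step 3: tangent line at P: -7·(x − -3) + 1·(y − -1) = 0.
Expanding: -7*x + y - 20 = 0.


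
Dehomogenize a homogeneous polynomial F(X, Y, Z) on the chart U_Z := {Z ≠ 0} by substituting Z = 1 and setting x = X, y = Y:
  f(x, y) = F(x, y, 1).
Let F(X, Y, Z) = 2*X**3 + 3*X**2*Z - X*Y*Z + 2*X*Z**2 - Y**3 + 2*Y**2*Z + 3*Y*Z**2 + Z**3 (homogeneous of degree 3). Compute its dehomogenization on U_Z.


f(x, y) = 2*x**3 + 3*x**2 - x*y + 2*x - y**3 + 2*y**2 + 3*y + 1

On U_Z we set Z = 1. Each monomial c·X^i·Y^j·Z^k in F becomes c·x^i·y^j·1^k = c·x^i·y^j.
Substituting Z = 1: F(X, Y, 1) = 2*x**3 + 3*x**2 - x*y + 2*x - y**3 + 2*y**2 + 3*y + 1.
Note: deg(f) ≤ deg(F) = 3; strict inequality happens when F is divisible by Z (lost terms).


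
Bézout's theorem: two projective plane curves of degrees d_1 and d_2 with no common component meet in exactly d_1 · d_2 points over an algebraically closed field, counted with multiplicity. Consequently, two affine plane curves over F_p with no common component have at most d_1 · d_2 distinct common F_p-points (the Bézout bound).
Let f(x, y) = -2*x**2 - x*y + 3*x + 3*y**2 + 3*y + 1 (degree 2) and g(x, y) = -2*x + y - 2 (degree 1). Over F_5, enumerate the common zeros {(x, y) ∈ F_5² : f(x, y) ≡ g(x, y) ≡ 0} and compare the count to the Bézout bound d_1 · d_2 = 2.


Common zeros: ∅; count = 0; Bézout bound = 2.

deg(f) = 2, deg(g) = 1, so Bézout bound = 2.
Scan x ∈ F_5. For each x, list the y ∈ F_5 with f(x, y) ≡ 0 and those with g(x, y) ≡ 0 (mod 5); the common zeros in that column are the intersection.
  x = 0: f ≡ 0 at y ∈ ∅; g ≡ 0 at y ∈ {2}; common: ∅.
  x = 1: f ≡ 0 at y ∈ {3}; g ≡ 0 at y ∈ {4}; common: ∅.
  x = 2: f ≡ 0 at y ∈ ∅; g ≡ 0 at y ∈ {1}; common: ∅.
  x = 3: f ≡ 0 at y ∈ {1, 4}; g ≡ 0 at y ∈ {3}; common: ∅.
  x = 4: f ≡ 0 at y ∈ {3, 4}; g ≡ 0 at y ∈ {0}; common: ∅.
Collecting: common zeros = ∅, so the count is 0.
Comparison with the Bézout bound: 0 ≤ 2 = deg(f)·deg(g), as expected for curves with no common component (the affine F_5-count falls short of the bound because intersections may lie at infinity, over extension fields, or carry multiplicity).


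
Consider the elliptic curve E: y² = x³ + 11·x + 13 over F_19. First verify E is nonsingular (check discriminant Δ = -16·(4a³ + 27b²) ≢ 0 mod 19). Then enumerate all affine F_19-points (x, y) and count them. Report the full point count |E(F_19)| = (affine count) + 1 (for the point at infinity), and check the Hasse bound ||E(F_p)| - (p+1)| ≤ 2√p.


Affine points = {(1, 5), (1, 14), (2, 9), (2, 10), (3, 4), (3, 15), (4, 8), (4, 11), (8, 9), (8, 10), (9, 9), (9, 10), (12, 7), (12, 12), (13, 4), (13, 15), (14, 2), (14, 17), (15, 0), (18, 1), (18, 18)}; affine count = 21; |E(F_19)| = 22.

Discriminant check: Δ ∝ 4a³ + 27b² = 4·11³ + 27·13² = 4·1331 + 27·169 ≡ 7 (mod 19). Nonzero ⇒ E is nonsingular.
For each x ∈ F_19, compute rhs = x³ + 11·x + 13 mod 19, then count y ∈ F_19 with y² ≡ rhs.
  x = 0: rhs = 13, matching y values: none (0 points).
  x = 1: rhs = 6, matching y values: 5, 14 (2 points).
  x = 2: rhs = 5, matching y values: 9, 10 (2 points).
  x = 3: rhs = 16, matching y values: 4, 15 (2 points).
  x = 4: rhs = 7, matching y values: 8, 11 (2 points).
  x = 5: rhs = 3, matching y values: none (0 points).
  x = 6: rhs = 10, matching y values: none (0 points).
  x = 7: rhs = 15, matching y values: none (0 points).
  x = 8: rhs = 5, matching y values: 9, 10 (2 points).
  x = 9: rhs = 5, matching y values: 9, 10 (2 points).
  x = 10: rhs = 2, matching y values: none (0 points).
  x = 11: rhs = 2, matching y values: none (0 points).
  x = 12: rhs = 11, matching y values: 7, 12 (2 points).
  x = 13: rhs = 16, matching y values: 4, 15 (2 points).
  x = 14: rhs = 4, matching y values: 2, 17 (2 points).
  x = 15: rhs = 0, matching y values: 0 (1 points).
  x = 16: rhs = 10, matching y values: none (0 points).
  x = 17: rhs = 2, matching y values: none (0 points).
  x = 18: rhs = 1, matching y values: 1, 18 (2 points).
Total affine count: 21.
Full point count |E(F_19)| = 21 + 1 = 22.
Hasse bound: |22 − (19+1)| = |2| = 2 ≤ 2√19 ≈ 8.7178 ✓.


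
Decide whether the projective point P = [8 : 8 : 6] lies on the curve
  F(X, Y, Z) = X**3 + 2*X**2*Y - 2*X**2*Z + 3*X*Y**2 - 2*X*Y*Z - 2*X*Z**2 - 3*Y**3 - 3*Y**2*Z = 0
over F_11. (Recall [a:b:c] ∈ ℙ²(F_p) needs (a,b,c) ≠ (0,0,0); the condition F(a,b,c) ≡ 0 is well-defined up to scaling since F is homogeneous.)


F(8,8,6) ≡ 10 (mod 11); P is NOT on the curve.

Evaluate F(8, 8, 6) term-by-term (mod 11).
  X**3 ↦ 1·512·1·1 = 512
  2*X**2*Y ↦ 2·64·8·1 = 1024
  -2*X**2*Z ↦ -2·64·1·6 = -768
  3*X*Y**2 ↦ 3·8·64·1 = 1536
  -2*X*Y*Z ↦ -2·8·8·6 = -768
  -2*X*Z**2 ↦ -2·8·1·36 = -576
  -3*Y**3 ↦ -3·1·512·1 = -1536
  -3*Y**2*Z ↦ -3·1·64·6 = -1152
Sum: F(8, 8, 6) = (512) + (1024) + (-768) + (1536) + (-768) + (-576) + (-1536) + (-1152) = -1728.
Reducing mod 11: -1728 ≡ 10 (mod 11).
Since F(a, b, c) ≡ 10 ≠ 0 (mod 11), P does NOT lie on the curve.


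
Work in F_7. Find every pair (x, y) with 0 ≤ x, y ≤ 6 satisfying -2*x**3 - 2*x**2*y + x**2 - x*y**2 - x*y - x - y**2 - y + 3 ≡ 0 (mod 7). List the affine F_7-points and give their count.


Affine F_7-points: {(3, 2), (3, 3), (6, 0)}; count = 3.

For each of the 49 pairs (x, y) ∈ F_7², evaluate f(x, y) mod 7. Record the zeros.
  x = 0: [0↦3, 1↦1, 2↦4, 3↦5, 4↦4, 5↦1, 6↦3]  zeros at y ∈ ∅
  x = 1: [0↦1, 1↦2, 2↦6, 3↦6, 4↦2, 5↦1, 6↦3]  zeros at y ∈ ∅
  x = 2: [0↦3, 1↦3, 2↦4, 3↦6, 4↦2, 5↦6, 6↦4]  zeros at y ∈ ∅
  x = 3: [0↦4, 1↦6, 2↦0, 3↦0, 4↦6, 5↦4, 6↦1]  zeros at y ∈ {2, 3}
  x = 4: [0↦6, 1↦6, 2↦3, 3↦4, 4↦2, 5↦4, 6↦3]  zeros at y ∈ ∅
  x = 5: [0↦4, 1↦5, 2↦1, 3↦6, 4↦6, 5↦1, 6↦5]  zeros at y ∈ ∅
  x = 6: [0↦0, 1↦5, 2↦3, 3↦1, 4↦6, 5↦4, 6↦2]  zeros at y ∈ {0}
Collecting zeros: affine points = {(3, 2), (3, 3), (6, 0)}.
Total count |C(F_7)_aff| = 3.


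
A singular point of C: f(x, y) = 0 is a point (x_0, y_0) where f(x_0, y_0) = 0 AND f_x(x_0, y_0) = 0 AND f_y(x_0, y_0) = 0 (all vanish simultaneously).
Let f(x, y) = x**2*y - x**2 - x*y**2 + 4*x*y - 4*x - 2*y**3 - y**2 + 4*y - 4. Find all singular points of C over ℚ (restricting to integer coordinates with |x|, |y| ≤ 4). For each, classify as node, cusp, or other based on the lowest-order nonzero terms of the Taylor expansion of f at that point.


Singular points: {(-2, 0)}; classification: node.

Compute partial derivatives:
  f_x = 2*x*y - 2*x - y**2 + 4*y - 4.
  f_y = x**2 - 2*x*y + 4*x - 6*y**2 - 2*y + 4.
Scan x_0 ∈ {−4, ..., 4}. For each x_0, f_y(x_0, y) is a polynomial in y; find its integer roots y ∈ {−4, ..., 4}, then test f_x and f at those candidates.
  x = -4: f_y(-4, y) = -6*y**2 + 6*y + 4; no integer root y with |y| ≤ 4.
  x = -3: f_y(-3, y) = -6*y**2 + 4*y + 1; no integer root y with |y| ≤ 4.
  x = -2: f_y(-2, y) = -6*y**2 + 2*y; vanishes at y ∈ {0}. (-2, 0): f_x = 0, f = 0 — SINGULAR.
  x = -1: f_y(-1, y) = 1 - 6*y**2; no integer root y with |y| ≤ 4.
  x = 0: f_y(0, y) = -6*y**2 - 2*y + 4; vanishes at y ∈ {-1}. (0, -1): f_x = -9 ≠ 0.
  x = 1: f_y(1, y) = -6*y**2 - 4*y + 9; no integer root y with |y| ≤ 4.
  x = 2: f_y(2, y) = -6*y**2 - 6*y + 16; no integer root y with |y| ≤ 4.
  x = 3: f_y(3, y) = -6*y**2 - 8*y + 25; no integer root y with |y| ≤ 4.
  x = 4: f_y(4, y) = -6*y**2 - 10*y + 36; no integer root y with |y| ≤ 4.
Only singular point on the grid: (-2, 0).
Classify: substitute x = -2 + u, y = 0 + v and expand: f = u**2*v - u**2 - u*v**2 - 2*v**3 + v**2.
No constant or linear terms (consistent with a singular point). Quadratic part: -u**2 + v**2. Cubic part: u**2*v - u*v**2 - 2*v**3.
The quadratic part v**2 - u**2 = (v − u)(v + u) splits into two distinct linear factors, so there are two distinct tangent lines y − 0 = ±(x − -2) — this is a node (ordinary double point).
Classification: node.


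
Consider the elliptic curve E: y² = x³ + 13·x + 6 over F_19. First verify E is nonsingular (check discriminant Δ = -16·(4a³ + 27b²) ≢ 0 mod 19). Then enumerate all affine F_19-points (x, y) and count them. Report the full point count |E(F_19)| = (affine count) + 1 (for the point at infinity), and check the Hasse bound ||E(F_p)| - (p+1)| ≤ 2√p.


Affine points = {(0, 5), (0, 14), (1, 1), (1, 18), (5, 5), (5, 14), (9, 4), (9, 15), (11, 6), (11, 13), (12, 3), (12, 16), (13, 4), (13, 15), (14, 5), (14, 14), (15, 2), (15, 17), (16, 4), (16, 15), (18, 7), (18, 12)}; affine count = 22; |E(F_19)| = 23.

Discriminant check: Δ ∝ 4a³ + 27b² = 4·13³ + 27·6² = 4·2197 + 27·36 ≡ 13 (mod 19). Nonzero ⇒ E is nonsingular.
For each x ∈ F_19, compute rhs = x³ + 13·x + 6 mod 19, then count y ∈ F_19 with y² ≡ rhs.
  x = 0: rhs = 6, matching y values: 5, 14 (2 points).
  x = 1: rhs = 1, matching y values: 1, 18 (2 points).
  x = 2: rhs = 2, matching y values: none (0 points).
  x = 3: rhs = 15, matching y values: none (0 points).
  x = 4: rhs = 8, matching y values: none (0 points).
  x = 5: rhs = 6, matching y values: 5, 14 (2 points).
  x = 6: rhs = 15, matching y values: none (0 points).
  x = 7: rhs = 3, matching y values: none (0 points).
  x = 8: rhs = 14, matching y values: none (0 points).
  x = 9: rhs = 16, matching y values: 4, 15 (2 points).
  x = 10: rhs = 15, matching y values: none (0 points).
  x = 11: rhs = 17, matching y values: 6, 13 (2 points).
  x = 12: rhs = 9, matching y values: 3, 16 (2 points).
  x = 13: rhs = 16, matching y values: 4, 15 (2 points).
  x = 14: rhs = 6, matching y values: 5, 14 (2 points).
  x = 15: rhs = 4, matching y values: 2, 17 (2 points).
  x = 16: rhs = 16, matching y values: 4, 15 (2 points).
  x = 17: rhs = 10, matching y values: none (0 points).
  x = 18: rhs = 11, matching y values: 7, 12 (2 points).
Total affine count: 22.
Full point count |E(F_19)| = 22 + 1 = 23.
Hasse bound: |23 − (19+1)| = |3| = 3 ≤ 2√19 ≈ 8.7178 ✓.


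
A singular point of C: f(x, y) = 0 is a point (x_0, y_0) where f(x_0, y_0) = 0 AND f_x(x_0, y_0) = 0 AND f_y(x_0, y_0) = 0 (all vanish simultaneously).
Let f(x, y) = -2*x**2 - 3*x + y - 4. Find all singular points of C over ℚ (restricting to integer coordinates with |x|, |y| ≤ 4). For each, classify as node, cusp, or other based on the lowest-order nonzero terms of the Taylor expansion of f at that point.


No singular points in the scanned grid; C is smooth there.

Compute partial derivatives:
  f_x = -4*x - 3.
  f_y = 1.
f_y = 1 is a nonzero constant, so f_y never vanishes: no point (x, y) can satisfy f = f_x = f_y = 0. In particular no (x, y) ∈ {−4, ..., 4}² is singular; the curve is smooth.


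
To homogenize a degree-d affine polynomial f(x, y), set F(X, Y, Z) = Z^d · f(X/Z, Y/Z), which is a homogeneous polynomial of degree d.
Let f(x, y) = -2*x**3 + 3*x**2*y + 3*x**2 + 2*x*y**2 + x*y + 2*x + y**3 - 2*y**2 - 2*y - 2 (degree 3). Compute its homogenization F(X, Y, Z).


F(X, Y, Z) = -2*X**3 + 3*X**2*Y + 3*X**2*Z + 2*X*Y**2 + X*Y*Z + 2*X*Z**2 + Y**3 - 2*Y**2*Z - 2*Y*Z**2 - 2*Z**3

deg(f) = 3.
Substitute x = X/Z, y = Y/Z into f, then multiply by Z^3.
  monomial -2·x^3·y^0 ↦ -2·X^3·Y^0·Z^0.
  monomial 3·x^2·y^1 ↦ 3·X^2·Y^1·Z^0.
  monomial 3·x^2·y^0 ↦ 3·X^2·Y^0·Z^1.
  monomial 2·x^1·y^2 ↦ 2·X^1·Y^2·Z^0.
  monomial 1·x^1·y^1 ↦ 1·X^1·Y^1·Z^1.
  monomial 2·x^1·y^0 ↦ 2·X^1·Y^0·Z^2.
  monomial 1·x^0·y^3 ↦ 1·X^0·Y^3·Z^0.
  monomial -2·x^0·y^2 ↦ -2·X^0·Y^2·Z^1.
  monomial -2·x^0·y^1 ↦ -2·X^0·Y^1·Z^2.
  monomial -2·x^0·y^0 ↦ -2·X^0·Y^0·Z^3.
Collecting: F(X, Y, Z) = -2*X**3 + 3*X**2*Y + 3*X**2*Z + 2*X*Y**2 + X*Y*Z + 2*X*Z**2 + Y**3 - 2*Y**2*Z - 2*Y*Z**2 - 2*Z**3.


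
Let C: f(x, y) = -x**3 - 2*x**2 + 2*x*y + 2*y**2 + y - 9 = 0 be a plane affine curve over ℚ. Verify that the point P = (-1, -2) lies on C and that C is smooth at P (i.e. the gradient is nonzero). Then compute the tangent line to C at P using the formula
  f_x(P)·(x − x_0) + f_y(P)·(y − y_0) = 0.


Tangent line at P: -3*x - 9*y - 21 = 0.

Step 1: f(-1, -2) = 0, so P lies on C.
Step 2: partial derivatives
  f_x(x, y) = -3*x**2 - 4*x + 2*y, f_y(x, y) = 2*x + 4*y + 1.
  f_x(P) = -3, f_y(P) = -9 (gradient nonzero, so P is smooth).
Step 3: tangent line at P: -3·(x − -1) + -9·(y − -2) = 0.
Expanding: -3*x - 9*y - 21 = 0.


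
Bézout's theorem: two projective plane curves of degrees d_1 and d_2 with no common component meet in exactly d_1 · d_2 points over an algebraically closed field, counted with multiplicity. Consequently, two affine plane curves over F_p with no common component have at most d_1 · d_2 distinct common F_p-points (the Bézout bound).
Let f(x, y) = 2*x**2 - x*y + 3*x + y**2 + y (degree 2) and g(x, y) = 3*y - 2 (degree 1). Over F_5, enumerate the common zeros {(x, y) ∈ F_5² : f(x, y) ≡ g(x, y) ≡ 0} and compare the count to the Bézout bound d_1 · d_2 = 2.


Common zeros: {(0, 4), (3, 4)}; count = 2; Bézout bound = 2.

deg(f) = 2, deg(g) = 1, so Bézout bound = 2.
Scan x ∈ F_5. For each x, list the y ∈ F_5 with f(x, y) ≡ 0 and those with g(x, y) ≡ 0 (mod 5); the common zeros in that column are the intersection.
  x = 0: f ≡ 0 at y ∈ {0, 4}; g ≡ 0 at y ∈ {4}; common: {4}.
  x = 1: f ≡ 0 at y ∈ {0}; g ≡ 0 at y ∈ {4}; common: ∅.
  x = 2: f ≡ 0 at y ∈ {3}; g ≡ 0 at y ∈ {4}; common: ∅.
  x = 3: f ≡ 0 at y ∈ {3, 4}; g ≡ 0 at y ∈ {4}; common: {4}.
  x = 4: f ≡ 0 at y ∈ ∅; g ≡ 0 at y ∈ {4}; common: ∅.
Collecting: common zeros = {(0, 4), (3, 4)}, so the count is 2.
Comparison with the Bézout bound: 2 ≤ 2 = deg(f)·deg(g), as expected for curves with no common component (the bound is attained).


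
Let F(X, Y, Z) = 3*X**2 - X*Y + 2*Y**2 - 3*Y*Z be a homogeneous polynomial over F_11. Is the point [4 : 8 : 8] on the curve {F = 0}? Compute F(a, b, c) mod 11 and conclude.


F(4,8,8) ≡ 7 (mod 11); P is NOT on the curve.

Evaluate F(4, 8, 8) term-by-term (mod 11).
  3*X**2 ↦ 3·16·1·1 = 48
  -X*Y ↦ -1·4·8·1 = -32
  2*Y**2 ↦ 2·1·64·1 = 128
  -3*Y*Z ↦ -3·1·8·8 = -192
Sum: F(4, 8, 8) = (48) + (-32) + (128) + (-192) = -48.
Reducing mod 11: -48 ≡ 7 (mod 11).
Since F(a, b, c) ≡ 7 ≠ 0 (mod 11), P does NOT lie on the curve.


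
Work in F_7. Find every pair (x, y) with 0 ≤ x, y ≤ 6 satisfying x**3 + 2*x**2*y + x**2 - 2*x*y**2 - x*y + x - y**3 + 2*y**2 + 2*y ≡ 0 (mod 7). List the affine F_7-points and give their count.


Affine F_7-points: {(0, 0), (1, 4), (2, 0), (2, 2), (2, 3), (3, 2), (3, 4), (4, 0), (4, 2), (4, 6), (6, 1)}; count = 11.

For each of the 49 pairs (x, y) ∈ F_7², evaluate f(x, y) mod 7. Record the zeros.
  x = 0: [0↦0, 1↦3, 2↦4, 3↦4, 4↦4, 5↦5, 6↦1]  zeros at y ∈ {0}
  x = 1: [0↦3, 1↦5, 2↦1, 3↦6, 4↦0, 5↦5, 6↦1]  zeros at y ∈ {4}
  x = 2: [0↦0, 1↦5, 2↦0, 3↦0, 4↦6, 5↦5, 6↦5]  zeros at y ∈ {0, 2, 3}
  x = 3: [0↦4, 1↦2, 2↦0, 3↦6, 4↦0, 5↦4, 6↦5]  zeros at y ∈ {2, 4}
  x = 4: [0↦0, 1↦2, 2↦0, 3↦2, 4↦2, 5↦1, 6↦0]  zeros at y ∈ {0, 2, 6}
  x = 5: [0↦1, 1↦4, 2↦6, 3↦1, 4↦4, 5↦2, 6↦3]  zeros at y ∈ ∅
  x = 6: [0↦6, 1↦0, 2↦3, 3↦2, 4↦5, 5↦6, 6↦6]  zeros at y ∈ {1}
Collecting zeros: affine points = {(0, 0), (1, 4), (2, 0), (2, 2), (2, 3), (3, 2), (3, 4), (4, 0), (4, 2), (4, 6), (6, 1)}.
Total count |C(F_7)_aff| = 11.


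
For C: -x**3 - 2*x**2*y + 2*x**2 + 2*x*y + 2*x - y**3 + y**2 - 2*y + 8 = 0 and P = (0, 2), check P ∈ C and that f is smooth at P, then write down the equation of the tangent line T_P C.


Tangent line at P: 6*x - 10*y + 20 = 0.

Step 1: f(0, 2) = 0, so P lies on C.
Step 2: partial derivatives
  f_x(x, y) = -3*x**2 - 4*x*y + 4*x + 2*y + 2, f_y(x, y) = -2*x**2 + 2*x - 3*y**2 + 2*y - 2.
  f_x(P) = 6, f_y(P) = -10 (gradient nonzero, so P is smooth).
Step 3: tangent line at P: 6·(x − 0) + -10·(y − 2) = 0.
Expanding: 6*x - 10*y + 20 = 0.


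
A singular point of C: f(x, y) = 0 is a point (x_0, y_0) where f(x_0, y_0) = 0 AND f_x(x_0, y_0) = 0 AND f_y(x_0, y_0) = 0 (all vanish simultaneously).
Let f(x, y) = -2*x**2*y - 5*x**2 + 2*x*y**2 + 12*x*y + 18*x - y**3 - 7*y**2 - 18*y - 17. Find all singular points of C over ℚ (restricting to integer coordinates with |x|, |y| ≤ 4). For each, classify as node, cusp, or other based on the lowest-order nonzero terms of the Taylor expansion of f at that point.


Singular points: {(1, -2)}; classification: node.

Compute partial derivatives:
  f_x = -4*x*y - 10*x + 2*y**2 + 12*y + 18.
  f_y = -2*x**2 + 4*x*y + 12*x - 3*y**2 - 14*y - 18.
Scan x_0 ∈ {−4, ..., 4}. For each x_0, f_y(x_0, y) is a polynomial in y; find its integer roots y ∈ {−4, ..., 4}, then test f_x and f at those candidates.
  x = -4: f_y(-4, y) = -3*y**2 - 30*y - 98; no integer root y with |y| ≤ 4.
  x = -3: f_y(-3, y) = -3*y**2 - 26*y - 72; no integer root y with |y| ≤ 4.
  x = -2: f_y(-2, y) = -3*y**2 - 22*y - 50; no integer root y with |y| ≤ 4.
  x = -1: f_y(-1, y) = -3*y**2 - 18*y - 32; no integer root y with |y| ≤ 4.
  x = 0: f_y(0, y) = -3*y**2 - 14*y - 18; no integer root y with |y| ≤ 4.
  x = 1: f_y(1, y) = -3*y**2 - 10*y - 8; vanishes at y ∈ {-2}. (1, -2): f_x = 0, f = 0 — SINGULAR.
  x = 2: f_y(2, y) = -3*y**2 - 6*y - 2; no integer root y with |y| ≤ 4.
  x = 3: f_y(3, y) = -3*y**2 - 2*y; vanishes at y ∈ {0}. (3, 0): f_x = -12 ≠ 0.
  x = 4: f_y(4, y) = -3*y**2 + 2*y - 2; no integer root y with |y| ≤ 4.
Only singular point on the grid: (1, -2).
Classify: substitute x = 1 + u, y = -2 + v and expand: f = -2*u**2*v - u**2 + 2*u*v**2 - v**3 + v**2.
No constant or linear terms (consistent with a singular point). Quadratic part: -u**2 + v**2. Cubic part: -2*u**2*v + 2*u*v**2 - v**3.
The quadratic part v**2 - u**2 = (v − u)(v + u) splits into two distinct linear factors, so there are two distinct tangent lines y − -2 = ±(x − 1) — this is a node (ordinary double point).
Classification: node.
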